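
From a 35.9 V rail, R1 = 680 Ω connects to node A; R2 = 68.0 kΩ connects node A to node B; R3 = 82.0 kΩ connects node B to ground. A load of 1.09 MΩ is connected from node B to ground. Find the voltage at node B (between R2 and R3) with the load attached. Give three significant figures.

V ≈ 18.9 V

At node B, R3 is in parallel with the load: R3‖R_L = 76260 Ω.
Below node A the resistance is R2 + (R3‖R_L) = 144300 Ω, so V_A = 35.9 × 144300/144900 = 35.73 V.
Then V_B = V_A × (R3‖R_L)/(R2 + R3‖R_L) = 35.73 × 76260/144300 = 18.9 V.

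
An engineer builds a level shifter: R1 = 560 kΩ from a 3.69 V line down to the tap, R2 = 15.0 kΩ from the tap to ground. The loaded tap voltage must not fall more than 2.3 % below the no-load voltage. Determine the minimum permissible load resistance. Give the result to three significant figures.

Output resistance R_th = R1‖R2 = (560 × 15.0)/575.0 = 14.61 kΩ.
The fractional drop is R_th/(R_th + R_L); requiring this ≤ 0.0230 gives R_L ≥ R_th(1/0.0230 − 1) = 14.61 × 42.48 = 621 kΩ.

R_L(min) ≈ 621 kΩ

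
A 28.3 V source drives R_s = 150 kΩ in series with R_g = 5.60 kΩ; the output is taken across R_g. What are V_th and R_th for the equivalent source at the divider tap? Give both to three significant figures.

V_th = 1.02 V, R_th = 5.40 kΩ

V_th is the open-circuit tap voltage: 28.3 × 5.60/(150 + 5.60) = 1.02 V.
With the supply zeroed, R_s and R_g appear in parallel from the tap: R_th = R_s‖R_g = (150 × 5.60)/155.6 = 5.40 kΩ.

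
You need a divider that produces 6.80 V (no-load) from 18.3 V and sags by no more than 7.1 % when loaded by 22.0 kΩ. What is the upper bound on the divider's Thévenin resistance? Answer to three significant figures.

Loading drop = R_th/(R_th + R_L) ≤ 0.0710, so R_th ≤ R_L · ε/(1−ε) = 22.0 kΩ × 0.0710/0.9290 = 1.68 kΩ.
(Any R1, R2 with R2/(R1+R2) = 0.372 and R1‖R2 ≤ 1.68 kΩ will meet the spec.)

R_th ≤ 1.68 kΩ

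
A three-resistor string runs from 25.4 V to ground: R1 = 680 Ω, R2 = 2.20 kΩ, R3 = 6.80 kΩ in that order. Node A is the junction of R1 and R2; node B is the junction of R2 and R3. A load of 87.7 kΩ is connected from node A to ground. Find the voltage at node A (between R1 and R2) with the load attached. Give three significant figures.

Below node A the series string R2+R3 = 9000 Ω sits in parallel with the 87700 Ω load: 8162 Ω.
V_A = 25.4 × 8162/(680 + 8162) = 23.4 V.

V ≈ 23.4 V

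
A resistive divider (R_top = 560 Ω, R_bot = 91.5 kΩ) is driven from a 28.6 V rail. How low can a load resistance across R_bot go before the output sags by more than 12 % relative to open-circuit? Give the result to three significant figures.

R_L(min) ≈ 4.08 kΩ

Output resistance R_th = R_top‖R_bot = (560 × 91500)/92060 = 556.6 Ω.
The fractional drop is R_th/(R_th + R_L); requiring this ≤ 0.120 gives R_L ≥ R_th(1/0.120 − 1) = 556.6 × 7.333 = 4.08 kΩ.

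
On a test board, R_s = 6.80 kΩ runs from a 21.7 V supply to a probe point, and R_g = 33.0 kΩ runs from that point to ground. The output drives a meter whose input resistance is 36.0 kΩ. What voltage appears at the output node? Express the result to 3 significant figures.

The load sits in parallel with R_g: R_g‖R_L = (33.0 × 36.0) / (33.0 + 36.0) = 17.22 kΩ.
V_out = 21.7 × 17.22 / (6.80 + 17.22) = 21.7 × 17.22/24.02 = 15.6 V.
(Unloaded it would have been 18.0 V.)

V_out ≈ 15.6 V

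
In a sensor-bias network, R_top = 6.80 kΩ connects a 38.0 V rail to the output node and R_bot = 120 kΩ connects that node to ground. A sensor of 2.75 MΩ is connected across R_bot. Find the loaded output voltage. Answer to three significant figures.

V_out ≈ 35.9 V

The load sits in parallel with R_bot: R_bot‖R_L = (120 × 2750) / (120 + 2750) = 115.0 kΩ.
V_out = 38.0 × 115.0 / (6.80 + 115.0) = 38.0 × 115.0/121.8 = 35.9 V.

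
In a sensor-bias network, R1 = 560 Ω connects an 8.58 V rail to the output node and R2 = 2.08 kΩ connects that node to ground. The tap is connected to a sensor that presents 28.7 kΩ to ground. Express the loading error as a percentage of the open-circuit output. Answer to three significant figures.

1.51 %

The divider's output (Thévenin) resistance is R1‖R2 = 441.2 Ω.
Fractional drop under load = R_th/(R_th + R_L) = 441.2 / (441.2 + 28700) = 0.01514.
So the output falls by 1.51 %.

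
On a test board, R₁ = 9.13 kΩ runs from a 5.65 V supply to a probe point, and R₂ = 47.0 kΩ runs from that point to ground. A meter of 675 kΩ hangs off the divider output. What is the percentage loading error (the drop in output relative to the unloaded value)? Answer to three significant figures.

The divider's output (Thévenin) resistance is R₁‖R₂ = 7.645 kΩ.
Fractional drop under load = R_th/(R_th + R_L) = 7.645 / (7.645 + 675) = 0.01120.
So the output falls by 1.12 %.

1.12 %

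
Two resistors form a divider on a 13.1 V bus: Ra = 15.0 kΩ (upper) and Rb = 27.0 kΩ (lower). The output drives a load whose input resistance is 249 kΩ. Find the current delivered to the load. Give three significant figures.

I_L ≈ 0.0326 mA

Rb‖R_L = 24.36 kΩ; V_out = 13.1 × 24.36/39.36 = 8.107 V.
I_L = V_out / R_L = 8.107 / 249 kΩ = 0.0326 mA.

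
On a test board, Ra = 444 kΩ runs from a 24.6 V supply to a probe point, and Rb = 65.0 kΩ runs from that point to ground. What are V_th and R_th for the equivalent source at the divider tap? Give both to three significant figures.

V_th is the open-circuit tap voltage: 24.6 × 65.0/(444 + 65.0) = 3.14 V.
With the supply zeroed, Ra and Rb appear in parallel from the tap: R_th = Ra‖Rb = (444 × 65.0)/509.0 = 56.7 kΩ.

V_th = 3.14 V, R_th = 56.7 kΩ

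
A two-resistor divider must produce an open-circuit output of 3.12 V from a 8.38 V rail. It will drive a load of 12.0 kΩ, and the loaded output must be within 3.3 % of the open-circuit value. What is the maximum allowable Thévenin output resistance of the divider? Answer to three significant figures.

Loading drop = R_th/(R_th + R_L) ≤ 0.0330, so R_th ≤ R_L · ε/(1−ε) = 12.0 kΩ × 0.0330/0.9670 = 410 Ω.

R_th ≤ 410 Ω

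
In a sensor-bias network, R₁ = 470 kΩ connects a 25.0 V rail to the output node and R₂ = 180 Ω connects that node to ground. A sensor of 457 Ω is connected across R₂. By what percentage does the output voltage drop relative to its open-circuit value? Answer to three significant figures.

Unloaded V = 25.0 × 180/470200 = 0.009571 V.
Loaded: R₂‖R_L = 129.1 Ω, giving V = 25.0 × 129.1/470100 = 0.006867 V.
Drop = (0.009571 − 0.006867) / 0.009571 = 28.2 %.

28.2 %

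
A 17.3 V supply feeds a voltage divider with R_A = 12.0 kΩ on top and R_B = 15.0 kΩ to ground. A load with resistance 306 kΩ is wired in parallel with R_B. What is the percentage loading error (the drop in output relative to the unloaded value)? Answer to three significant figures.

The divider's output (Thévenin) resistance is R_A‖R_B = 6.667 kΩ.
Fractional drop under load = R_th/(R_th + R_L) = 6.667 / (6.667 + 306) = 0.02132.
So the output falls by 2.13 %.

2.13 %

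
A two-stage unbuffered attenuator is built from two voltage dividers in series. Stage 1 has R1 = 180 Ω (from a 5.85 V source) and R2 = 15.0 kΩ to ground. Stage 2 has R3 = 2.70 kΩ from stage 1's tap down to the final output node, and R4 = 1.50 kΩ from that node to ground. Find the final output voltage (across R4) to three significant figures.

Stage 2 presents R3+R4 = 4200 Ω as a load on stage 1's tap.
Stage 1's lower leg becomes R2‖(R3+R4) = 3281 Ω, so V_mid = 5.85 × 3281/3461 = 5.546 V.
Stage 2 is itself unloaded: V_out = V_mid × R4/(R3+R4) = 5.546 × 1500/4200 = 1.98 V.

V_out ≈ 1.98 V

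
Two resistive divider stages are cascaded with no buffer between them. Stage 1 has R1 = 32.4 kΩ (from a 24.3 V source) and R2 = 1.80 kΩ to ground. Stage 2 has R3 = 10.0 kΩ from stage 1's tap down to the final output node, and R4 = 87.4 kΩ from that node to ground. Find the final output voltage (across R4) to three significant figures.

Stage 2 presents R3+R4 = 97.40 kΩ as a load on stage 1's tap.
Stage 1's lower leg becomes R2‖(R3+R4) = 1.767 kΩ, so V_mid = 24.3 × 1.767/34.17 = 1.257 V.
Stage 2 is itself unloaded: V_out = V_mid × R4/(R3+R4) = 1.257 × 87.4/97.40 = 1.13 V.

V_out ≈ 1.13 V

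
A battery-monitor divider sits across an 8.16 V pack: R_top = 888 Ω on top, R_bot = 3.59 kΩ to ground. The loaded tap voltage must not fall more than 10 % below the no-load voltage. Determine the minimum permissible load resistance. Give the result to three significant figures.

R_L(min) ≈ 6.41 kΩ

Output resistance R_th = R_top‖R_bot = (888 × 3590)/4478 = 711.9 Ω.
The fractional drop is R_th/(R_th + R_L); requiring this ≤ 0.100 gives R_L ≥ R_th(1/0.100 − 1) = 711.9 × 9.000 = 6.41 kΩ.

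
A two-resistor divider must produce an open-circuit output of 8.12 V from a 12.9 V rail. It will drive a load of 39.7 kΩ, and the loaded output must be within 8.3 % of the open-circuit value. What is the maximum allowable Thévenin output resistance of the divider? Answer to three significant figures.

Loading drop = R_th/(R_th + R_L) ≤ 0.0830, so R_th ≤ R_L · ε/(1−ε) = 39.7 kΩ × 0.0830/0.9170 = 3.59 kΩ.
(Any R1, R2 with R2/(R1+R2) = 0.629 and R1‖R2 ≤ 3.59 kΩ will meet the spec.)

R_th ≤ 3.59 kΩ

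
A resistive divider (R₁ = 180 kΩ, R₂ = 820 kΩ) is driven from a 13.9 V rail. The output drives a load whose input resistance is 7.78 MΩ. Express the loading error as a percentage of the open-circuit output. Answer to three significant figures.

1.86 %

The divider's output (Thévenin) resistance is R₁‖R₂ = 147.6 kΩ.
Fractional drop under load = R_th/(R_th + R_L) = 147.6 / (147.6 + 7780) = 0.01862.
So the output falls by 1.86 %.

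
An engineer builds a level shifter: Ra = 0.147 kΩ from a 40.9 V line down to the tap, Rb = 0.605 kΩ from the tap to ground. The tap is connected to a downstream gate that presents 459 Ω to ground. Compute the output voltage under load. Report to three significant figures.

V_out ≈ 26.2 V

The load sits in parallel with Rb: Rb‖R_L = (605 × 459) / (605 + 459) = 261.0 Ω.
V_out = 40.9 × 261.0 / (147 + 261.0) = 40.9 × 261.0/408.0 = 26.2 V.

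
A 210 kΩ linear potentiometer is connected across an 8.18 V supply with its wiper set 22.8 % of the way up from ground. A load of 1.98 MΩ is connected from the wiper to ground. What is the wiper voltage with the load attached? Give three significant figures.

The wiper splits the pot into (1−α)R = 162.1 kΩ above and αR = 47.88 kΩ below.
Lower section ‖ load = 46.75 kΩ.
V_wiper = 8.18 × 46.75/(162.1 + 46.75) = 1.83 V.

V ≈ 1.83 V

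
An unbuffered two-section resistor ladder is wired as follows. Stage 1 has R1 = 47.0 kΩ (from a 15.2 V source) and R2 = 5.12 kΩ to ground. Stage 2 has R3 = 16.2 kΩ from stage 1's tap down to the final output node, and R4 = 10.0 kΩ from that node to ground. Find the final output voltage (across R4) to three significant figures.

Stage 2 presents R3+R4 = 26.20 kΩ as a load on stage 1's tap.
Stage 1's lower leg becomes R2‖(R3+R4) = 4.283 kΩ, so V_mid = 15.2 × 4.283/51.28 = 1.269 V.
Stage 2 is itself unloaded: V_out = V_mid × R4/(R3+R4) = 1.269 × 10.0/26.20 = 0.485 V.

V_out ≈ 0.485 V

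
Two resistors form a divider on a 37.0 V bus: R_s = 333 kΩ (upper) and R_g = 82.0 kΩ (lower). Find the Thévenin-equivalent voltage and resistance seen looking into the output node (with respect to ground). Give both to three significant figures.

V_th = 7.31 V, R_th = 65.8 kΩ

V_th is the open-circuit tap voltage: 37.0 × 82.0/(333 + 82.0) = 7.31 V.
With the supply zeroed, R_s and R_g appear in parallel from the tap: R_th = R_s‖R_g = (333 × 82.0)/415.0 = 65.8 kΩ.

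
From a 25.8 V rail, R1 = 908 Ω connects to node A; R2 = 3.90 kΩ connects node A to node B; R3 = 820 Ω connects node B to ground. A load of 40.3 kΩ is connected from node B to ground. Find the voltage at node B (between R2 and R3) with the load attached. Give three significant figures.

V ≈ 3.69 V

At node B, R3 is in parallel with the load: R3‖R_L = 803.6 Ω.
Below node A the resistance is R2 + (R3‖R_L) = 4704 Ω, so V_A = 25.8 × 4704/5612 = 21.63 V.
Then V_B = V_A × (R3‖R_L)/(R2 + R3‖R_L) = 21.63 × 803.6/4704 = 3.69 V.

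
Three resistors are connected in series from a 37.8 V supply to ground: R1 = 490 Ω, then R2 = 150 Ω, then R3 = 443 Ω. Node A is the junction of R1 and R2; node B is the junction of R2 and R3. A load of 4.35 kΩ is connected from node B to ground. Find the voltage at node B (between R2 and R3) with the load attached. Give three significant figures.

V ≈ 14.6 V

At node B, R3 is in parallel with the load: R3‖R_L = 402.1 Ω.
Below node A the resistance is R2 + (R3‖R_L) = 552.1 Ω, so V_A = 37.8 × 552.1/1042 = 20.03 V.
Then V_B = V_A × (R3‖R_L)/(R2 + R3‖R_L) = 20.03 × 402.1/552.1 = 14.6 V.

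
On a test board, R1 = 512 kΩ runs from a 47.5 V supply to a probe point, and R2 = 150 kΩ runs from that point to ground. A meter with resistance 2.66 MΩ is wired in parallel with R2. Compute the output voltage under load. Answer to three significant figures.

V_out ≈ 10.3 V

The load sits in parallel with R2: R2‖R_L = (150 × 2660) / (150 + 2660) = 142.0 kΩ.
V_out = 47.5 × 142.0 / (512 + 142.0) = 47.5 × 142.0/654.0 = 10.3 V.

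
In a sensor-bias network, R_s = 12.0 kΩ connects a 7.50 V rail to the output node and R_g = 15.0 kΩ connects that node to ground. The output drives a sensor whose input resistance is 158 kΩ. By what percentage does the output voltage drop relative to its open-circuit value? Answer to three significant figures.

4.05 %

The divider's output (Thévenin) resistance is R_s‖R_g = 6.667 kΩ.
Fractional drop under load = R_th/(R_th + R_L) = 6.667 / (6.667 + 158) = 0.04049.
So the output falls by 4.05 %.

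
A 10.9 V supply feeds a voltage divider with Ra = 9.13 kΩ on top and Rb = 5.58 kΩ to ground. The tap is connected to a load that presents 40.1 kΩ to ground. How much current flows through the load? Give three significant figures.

Rb‖R_L = 4.898 kΩ; V_out = 10.9 × 4.898/14.03 = 3.806 V.
I_L = V_out / R_L = 3.806 / 40.1 kΩ = 0.0949 mA.

I_L ≈ 0.0949 mA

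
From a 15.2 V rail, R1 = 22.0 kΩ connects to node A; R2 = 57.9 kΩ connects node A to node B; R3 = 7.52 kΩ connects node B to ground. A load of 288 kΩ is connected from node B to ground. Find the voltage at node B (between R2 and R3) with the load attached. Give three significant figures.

At node B, R3 is in parallel with the load: R3‖R_L = 7.329 kΩ.
Below node A the resistance is R2 + (R3‖R_L) = 65.23 kΩ, so V_A = 15.2 × 65.23/87.23 = 11.37 V.
Then V_B = V_A × (R3‖R_L)/(R2 + R3‖R_L) = 11.37 × 7.329/65.23 = 1.28 V.

V ≈ 1.28 V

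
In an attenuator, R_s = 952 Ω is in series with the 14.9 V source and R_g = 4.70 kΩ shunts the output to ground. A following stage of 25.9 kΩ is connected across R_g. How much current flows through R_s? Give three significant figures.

R_g‖R_L = 3978 Ω, so the source sees R_s + R_g‖R_L = 4930 Ω.
I = 14.9 V / 4930 Ω = 3.02 mA.

I ≈ 3.02 mA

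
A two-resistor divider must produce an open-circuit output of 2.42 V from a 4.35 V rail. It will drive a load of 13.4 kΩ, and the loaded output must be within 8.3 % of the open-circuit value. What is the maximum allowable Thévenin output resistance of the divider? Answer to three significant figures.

Loading drop = R_th/(R_th + R_L) ≤ 0.0830, so R_th ≤ R_L · ε/(1−ε) = 13.4 kΩ × 0.0830/0.9170 = 1.21 kΩ.
(Any R1, R2 with R2/(R1+R2) = 0.556 and R1‖R2 ≤ 1.21 kΩ will meet the spec.)

R_th ≤ 1.21 kΩ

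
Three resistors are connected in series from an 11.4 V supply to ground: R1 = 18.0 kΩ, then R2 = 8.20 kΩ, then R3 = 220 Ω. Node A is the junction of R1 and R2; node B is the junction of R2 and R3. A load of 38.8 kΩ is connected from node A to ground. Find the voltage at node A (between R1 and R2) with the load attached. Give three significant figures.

V ≈ 3.17 V

Below node A the series string R2+R3 = 8420 Ω sits in parallel with the 38800 Ω load: 6919 Ω.
V_A = 11.4 × 6919/(18000 + 6919) = 3.17 V.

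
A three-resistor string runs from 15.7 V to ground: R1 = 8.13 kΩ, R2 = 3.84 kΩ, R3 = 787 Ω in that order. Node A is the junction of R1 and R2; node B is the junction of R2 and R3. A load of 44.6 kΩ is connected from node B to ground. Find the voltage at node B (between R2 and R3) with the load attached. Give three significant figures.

At node B, R3 is in parallel with the load: R3‖R_L = 773.4 Ω.
Below node A the resistance is R2 + (R3‖R_L) = 4613 Ω, so V_A = 15.7 × 4613/12740 = 5.684 V.
Then V_B = V_A × (R3‖R_L)/(R2 + R3‖R_L) = 5.684 × 773.4/4613 = 0.953 V.

V ≈ 0.953 V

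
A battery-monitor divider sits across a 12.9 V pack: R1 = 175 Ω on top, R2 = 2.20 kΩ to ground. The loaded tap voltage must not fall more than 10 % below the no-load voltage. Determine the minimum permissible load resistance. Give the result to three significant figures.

R_L(min) ≈ 1.46 kΩ

Output resistance R_th = R1‖R2 = (175 × 2200)/2375 = 162.1 Ω.
The fractional drop is R_th/(R_th + R_L); requiring this ≤ 0.100 gives R_L ≥ R_th(1/0.100 − 1) = 162.1 × 9.000 = 1.46 kΩ.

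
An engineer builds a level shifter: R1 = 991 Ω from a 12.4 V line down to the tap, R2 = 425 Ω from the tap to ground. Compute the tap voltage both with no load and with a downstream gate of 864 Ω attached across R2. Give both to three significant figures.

Unloaded: 3.72 V; loaded: 2.77 V

Open-circuit: V = 12.4 × 425/(991 + 425) = 3.72 V.
With the load, R2 becomes R2‖R_L = 284.9 Ω, so V = 12.4 × 284.9/1276 = 2.77 V.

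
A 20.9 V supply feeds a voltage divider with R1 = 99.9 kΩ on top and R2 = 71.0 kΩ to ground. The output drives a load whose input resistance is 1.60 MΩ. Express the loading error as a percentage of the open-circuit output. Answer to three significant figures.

2.53 %

The divider's output (Thévenin) resistance is R1‖R2 = 41.50 kΩ.
Fractional drop under load = R_th/(R_th + R_L) = 41.50 / (41.50 + 1600) = 0.02528.
So the output falls by 2.53 %.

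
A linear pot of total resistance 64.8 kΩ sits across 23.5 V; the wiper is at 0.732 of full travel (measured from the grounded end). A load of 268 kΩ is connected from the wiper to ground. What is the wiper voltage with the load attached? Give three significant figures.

The wiper splits the pot into (1−α)R = 17.37 kΩ above and αR = 47.43 kΩ below.
Lower section ‖ load = 40.30 kΩ.
V_wiper = 23.5 × 40.30/(17.37 + 40.30) = 16.4 V.

V ≈ 16.4 V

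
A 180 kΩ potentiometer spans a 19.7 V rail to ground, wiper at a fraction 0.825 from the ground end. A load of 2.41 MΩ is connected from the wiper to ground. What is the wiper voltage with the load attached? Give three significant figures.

V ≈ 16.1 V

The wiper splits the pot into (1−α)R = 31.50 kΩ above and αR = 148.5 kΩ below.
Lower section ‖ load = 139.9 kΩ.
V_wiper = 19.7 × 139.9/(31.50 + 139.9) = 16.1 V.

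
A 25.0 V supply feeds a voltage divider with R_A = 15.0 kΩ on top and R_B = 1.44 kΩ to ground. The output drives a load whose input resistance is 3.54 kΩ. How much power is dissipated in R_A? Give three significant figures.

Total resistance from the source is R_A + (R_B‖R_L) = 16.02 kΩ, so I = 25.0/16.02 kΩ = 1.560 mA.
P = I²·R_A = (1.560 mA)² × 15.0 kΩ = 36.5 mW.

P ≈ 36.5 mW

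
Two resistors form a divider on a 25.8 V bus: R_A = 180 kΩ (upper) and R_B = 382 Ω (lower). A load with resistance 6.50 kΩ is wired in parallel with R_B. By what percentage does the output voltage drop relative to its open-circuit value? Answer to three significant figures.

The divider's output (Thévenin) resistance is R_A‖R_B = 381.2 Ω.
Fractional drop under load = R_th/(R_th + R_L) = 381.2 / (381.2 + 6500) = 0.05540.
So the output falls by 5.54 %.

5.54 %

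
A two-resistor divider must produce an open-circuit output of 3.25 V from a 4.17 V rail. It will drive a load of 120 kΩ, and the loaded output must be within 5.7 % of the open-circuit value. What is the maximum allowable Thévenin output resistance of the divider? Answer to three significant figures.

Loading drop = R_th/(R_th + R_L) ≤ 0.0570, so R_th ≤ R_L · ε/(1−ε) = 120 kΩ × 0.0570/0.9430 = 7.25 kΩ.
(Any R1, R2 with R2/(R1+R2) = 0.779 and R1‖R2 ≤ 7.25 kΩ will meet the spec.)

R_th ≤ 7.25 kΩ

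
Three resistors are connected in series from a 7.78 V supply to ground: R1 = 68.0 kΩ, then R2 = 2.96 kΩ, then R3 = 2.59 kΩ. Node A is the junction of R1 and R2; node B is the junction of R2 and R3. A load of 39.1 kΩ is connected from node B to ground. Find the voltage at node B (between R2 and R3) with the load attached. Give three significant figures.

V ≈ 0.258 V

At node B, R3 is in parallel with the load: R3‖R_L = 2.429 kΩ.
Below node A the resistance is R2 + (R3‖R_L) = 5.389 kΩ, so V_A = 7.78 × 5.389/73.39 = 0.5713 V.
Then V_B = V_A × (R3‖R_L)/(R2 + R3‖R_L) = 0.5713 × 2.429/5.389 = 0.258 V.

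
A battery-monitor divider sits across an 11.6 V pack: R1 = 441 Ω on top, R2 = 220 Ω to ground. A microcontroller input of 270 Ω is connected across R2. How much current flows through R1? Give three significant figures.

R2‖R_L = 121.2 Ω, so the source sees R1 + R2‖R_L = 562.2 Ω.
I = 11.6 V / 562.2 Ω = 20.6 mA.

I ≈ 20.6 mA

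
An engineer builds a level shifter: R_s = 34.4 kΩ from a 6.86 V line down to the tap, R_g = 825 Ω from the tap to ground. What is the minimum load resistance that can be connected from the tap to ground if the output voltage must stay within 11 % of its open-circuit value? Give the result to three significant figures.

Output resistance R_th = R_s‖R_g = (34400 × 825)/35220 = 805.7 Ω.
The fractional drop is R_th/(R_th + R_L); requiring this ≤ 0.110 gives R_L ≥ R_th(1/0.110 − 1) = 805.7 × 8.091 = 6.52 kΩ.

R_L(min) ≈ 6.52 kΩ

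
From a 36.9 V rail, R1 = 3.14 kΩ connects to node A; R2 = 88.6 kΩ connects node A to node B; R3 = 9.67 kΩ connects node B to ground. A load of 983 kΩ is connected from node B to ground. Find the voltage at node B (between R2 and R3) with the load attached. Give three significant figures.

At node B, R3 is in parallel with the load: R3‖R_L = 9.576 kΩ.
Below node A the resistance is R2 + (R3‖R_L) = 98.18 kΩ, so V_A = 36.9 × 98.18/101.3 = 35.76 V.
Then V_B = V_A × (R3‖R_L)/(R2 + R3‖R_L) = 35.76 × 9.576/98.18 = 3.49 V.

V ≈ 3.49 V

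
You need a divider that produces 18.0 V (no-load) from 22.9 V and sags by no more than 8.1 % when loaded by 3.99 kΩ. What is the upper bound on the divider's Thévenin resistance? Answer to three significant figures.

R_th ≤ 352 Ω

Loading drop = R_th/(R_th + R_L) ≤ 0.0810, so R_th ≤ R_L · ε/(1−ε) = 3.99 kΩ × 0.0810/0.9190 = 352 Ω.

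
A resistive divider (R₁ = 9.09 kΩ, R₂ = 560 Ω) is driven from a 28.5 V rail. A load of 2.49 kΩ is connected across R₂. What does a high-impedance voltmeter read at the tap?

The load sits in parallel with R₂: R₂‖R_L = (560 × 2490) / (560 + 2490) = 457.2 Ω.
V_out = 28.5 × 457.2 / (9090 + 457.2) = 28.5 × 457.2/9547 = 1.36 V.

V_out ≈ 1.36 V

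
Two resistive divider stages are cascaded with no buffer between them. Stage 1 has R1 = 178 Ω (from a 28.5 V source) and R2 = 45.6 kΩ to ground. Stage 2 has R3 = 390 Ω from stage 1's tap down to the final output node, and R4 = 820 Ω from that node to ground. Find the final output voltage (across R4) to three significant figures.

Stage 2 presents R3+R4 = 1210 Ω as a load on stage 1's tap.
Stage 1's lower leg becomes R2‖(R3+R4) = 1179 Ω, so V_mid = 28.5 × 1179/1357 = 24.76 V.
Stage 2 is itself unloaded: V_out = V_mid × R4/(R3+R4) = 24.76 × 820/1210 = 16.8 V.

V_out ≈ 16.8 V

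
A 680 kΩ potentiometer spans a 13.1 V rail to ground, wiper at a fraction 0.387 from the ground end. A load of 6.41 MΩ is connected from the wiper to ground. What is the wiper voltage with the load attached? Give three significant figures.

The wiper splits the pot into (1−α)R = 416.8 kΩ above and αR = 263.2 kΩ below.
Lower section ‖ load = 252.8 kΩ.
V_wiper = 13.1 × 252.8/(416.8 + 252.8) = 4.95 V.

V ≈ 4.95 V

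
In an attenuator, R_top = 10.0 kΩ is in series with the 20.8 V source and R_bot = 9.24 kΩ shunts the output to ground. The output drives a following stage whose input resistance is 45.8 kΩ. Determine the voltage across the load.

The load sits in parallel with R_bot: R_bot‖R_L = (9.24 × 45.8) / (9.24 + 45.8) = 7.689 kΩ.
V_out = 20.8 × 7.689 / (10.0 + 7.689) = 20.8 × 7.689/17.69 = 9.04 V.

V_out ≈ 9.04 V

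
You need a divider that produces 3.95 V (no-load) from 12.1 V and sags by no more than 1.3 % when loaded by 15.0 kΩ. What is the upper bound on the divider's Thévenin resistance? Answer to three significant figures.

Loading drop = R_th/(R_th + R_L) ≤ 0.0130, so R_th ≤ R_L · ε/(1−ε) = 15.0 kΩ × 0.0130/0.9870 = 198 Ω.

R_th ≤ 198 Ω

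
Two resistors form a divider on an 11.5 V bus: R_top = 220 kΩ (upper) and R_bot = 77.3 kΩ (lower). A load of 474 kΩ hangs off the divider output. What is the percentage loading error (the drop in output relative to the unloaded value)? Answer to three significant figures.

The divider's output (Thévenin) resistance is R_top‖R_bot = 57.20 kΩ.
Fractional drop under load = R_th/(R_th + R_L) = 57.20 / (57.20 + 474) = 0.1077.
So the output falls by 10.8 %.

10.8 %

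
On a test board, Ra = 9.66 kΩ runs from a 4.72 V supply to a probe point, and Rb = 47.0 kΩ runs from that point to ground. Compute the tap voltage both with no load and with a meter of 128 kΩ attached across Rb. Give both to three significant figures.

Open-circuit: V = 4.72 × 47.0/(9.66 + 47.0) = 3.92 V.
With the load, Rb becomes Rb‖R_L = 34.38 kΩ, so V = 4.72 × 34.38/44.04 = 3.68 V.

Unloaded: 3.92 V; loaded: 3.68 V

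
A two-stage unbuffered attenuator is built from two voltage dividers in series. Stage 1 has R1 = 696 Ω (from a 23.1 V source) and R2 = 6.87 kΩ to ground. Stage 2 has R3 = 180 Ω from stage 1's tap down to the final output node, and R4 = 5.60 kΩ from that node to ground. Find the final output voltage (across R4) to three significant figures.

Stage 2 presents R3+R4 = 5780 Ω as a load on stage 1's tap.
Stage 1's lower leg becomes R2‖(R3+R4) = 3139 Ω, so V_mid = 23.1 × 3139/3835 = 18.91 V.
Stage 2 is itself unloaded: V_out = V_mid × R4/(R3+R4) = 18.91 × 5600/5780 = 18.3 V.

V_out ≈ 18.3 V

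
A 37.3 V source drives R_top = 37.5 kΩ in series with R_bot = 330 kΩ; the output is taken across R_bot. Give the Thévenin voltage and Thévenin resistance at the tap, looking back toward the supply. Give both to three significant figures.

V_th is the open-circuit tap voltage: 37.3 × 330/(37.5 + 330) = 33.5 V.
With the supply zeroed, R_top and R_bot appear in parallel from the tap: R_th = R_top‖R_bot = (37.5 × 330)/367.5 = 33.7 kΩ.

V_th = 33.5 V, R_th = 33.7 kΩ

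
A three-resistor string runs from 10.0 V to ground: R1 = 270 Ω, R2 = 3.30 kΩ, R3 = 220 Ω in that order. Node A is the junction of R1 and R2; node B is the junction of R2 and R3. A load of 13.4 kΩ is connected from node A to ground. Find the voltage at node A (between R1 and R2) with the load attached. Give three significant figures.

V ≈ 9.12 V

Below node A the series string R2+R3 = 3520 Ω sits in parallel with the 13400 Ω load: 2788 Ω.
V_A = 10.0 × 2788/(270 + 2788) = 9.12 V.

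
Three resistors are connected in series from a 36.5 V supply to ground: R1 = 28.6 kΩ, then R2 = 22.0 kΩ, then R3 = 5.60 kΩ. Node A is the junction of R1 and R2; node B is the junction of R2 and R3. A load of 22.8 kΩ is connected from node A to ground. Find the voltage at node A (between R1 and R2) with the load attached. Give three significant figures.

V ≈ 11.1 V

Below node A the series string R2+R3 = 27.60 kΩ sits in parallel with the 22.8 kΩ load: 12.49 kΩ.
V_A = 36.5 × 12.49/(28.6 + 12.49) = 11.1 V.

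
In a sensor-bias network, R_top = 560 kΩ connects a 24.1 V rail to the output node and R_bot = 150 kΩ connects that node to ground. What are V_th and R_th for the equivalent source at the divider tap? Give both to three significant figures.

V_th = 5.09 V, R_th = 118 kΩ

V_th is the open-circuit tap voltage: 24.1 × 150/(560 + 150) = 5.09 V.
With the supply zeroed, R_top and R_bot appear in parallel from the tap: R_th = R_top‖R_bot = (560 × 150)/710.0 = 118 kΩ.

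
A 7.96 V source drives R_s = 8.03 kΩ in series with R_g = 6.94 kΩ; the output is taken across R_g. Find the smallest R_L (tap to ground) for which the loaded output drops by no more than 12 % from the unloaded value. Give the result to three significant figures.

Output resistance R_th = R_s‖R_g = (8.03 × 6.94)/14.97 = 3.723 kΩ.
The fractional drop is R_th/(R_th + R_L); requiring this ≤ 0.120 gives R_L ≥ R_th(1/0.120 − 1) = 3.723 × 7.333 = 27.3 kΩ.

R_L(min) ≈ 27.3 kΩ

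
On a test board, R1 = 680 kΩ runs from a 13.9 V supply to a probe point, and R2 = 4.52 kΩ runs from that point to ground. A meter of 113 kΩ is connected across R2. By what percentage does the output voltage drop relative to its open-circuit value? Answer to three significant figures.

The divider's output (Thévenin) resistance is R1‖R2 = 4.490 kΩ.
Fractional drop under load = R_th/(R_th + R_L) = 4.490 / (4.490 + 113) = 0.03822.
So the output falls by 3.82 %.

3.82 %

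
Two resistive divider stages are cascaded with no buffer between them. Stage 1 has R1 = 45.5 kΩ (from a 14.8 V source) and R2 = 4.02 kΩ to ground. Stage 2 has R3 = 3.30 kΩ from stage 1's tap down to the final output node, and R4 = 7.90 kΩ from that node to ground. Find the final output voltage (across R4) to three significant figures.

V_out ≈ 0.637 V

Stage 2 presents R3+R4 = 11.20 kΩ as a load on stage 1's tap.
Stage 1's lower leg becomes R2‖(R3+R4) = 2.958 kΩ, so V_mid = 14.8 × 2.958/48.46 = 0.9035 V.
Stage 2 is itself unloaded: V_out = V_mid × R4/(R3+R4) = 0.9035 × 7.90/11.20 = 0.637 V.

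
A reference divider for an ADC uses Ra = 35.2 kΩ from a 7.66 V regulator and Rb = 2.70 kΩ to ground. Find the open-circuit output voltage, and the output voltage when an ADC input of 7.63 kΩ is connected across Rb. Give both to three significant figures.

Unloaded: 0.546 V; loaded: 0.411 V

Open-circuit: V = 7.66 × 2.70/(35.2 + 2.70) = 0.546 V.
With the load, Rb becomes Rb‖R_L = 1.994 kΩ, so V = 7.66 × 1.994/37.19 = 0.411 V.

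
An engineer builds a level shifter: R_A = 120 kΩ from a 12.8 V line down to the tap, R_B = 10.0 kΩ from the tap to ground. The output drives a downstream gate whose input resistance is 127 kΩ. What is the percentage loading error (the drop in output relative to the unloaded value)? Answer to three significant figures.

6.78 %

The divider's output (Thévenin) resistance is R_A‖R_B = 9.231 kΩ.
Fractional drop under load = R_th/(R_th + R_L) = 9.231 / (9.231 + 127) = 0.06776.
So the output falls by 6.78 %.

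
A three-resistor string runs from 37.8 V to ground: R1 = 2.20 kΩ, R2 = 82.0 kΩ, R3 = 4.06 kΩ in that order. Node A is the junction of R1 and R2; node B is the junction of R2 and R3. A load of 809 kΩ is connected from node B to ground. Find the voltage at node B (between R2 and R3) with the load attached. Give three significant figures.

At node B, R3 is in parallel with the load: R3‖R_L = 4.040 kΩ.
Below node A the resistance is R2 + (R3‖R_L) = 86.04 kΩ, so V_A = 37.8 × 86.04/88.24 = 36.86 V.
Then V_B = V_A × (R3‖R_L)/(R2 + R3‖R_L) = 36.86 × 4.040/86.04 = 1.73 V.

V ≈ 1.73 V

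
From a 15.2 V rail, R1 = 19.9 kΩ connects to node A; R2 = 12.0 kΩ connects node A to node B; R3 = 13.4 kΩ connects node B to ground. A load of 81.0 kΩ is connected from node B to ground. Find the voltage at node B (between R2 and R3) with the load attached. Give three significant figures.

V ≈ 4.03 V

At node B, R3 is in parallel with the load: R3‖R_L = 11.50 kΩ.
Below node A the resistance is R2 + (R3‖R_L) = 23.50 kΩ, so V_A = 15.2 × 23.50/43.40 = 8.230 V.
Then V_B = V_A × (R3‖R_L)/(R2 + R3‖R_L) = 8.230 × 11.50/23.50 = 4.03 V.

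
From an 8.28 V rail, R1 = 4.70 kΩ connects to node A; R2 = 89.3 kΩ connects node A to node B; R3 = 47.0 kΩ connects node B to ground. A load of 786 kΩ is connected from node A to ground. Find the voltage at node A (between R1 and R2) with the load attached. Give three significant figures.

Below node A the series string R2+R3 = 136.3 kΩ sits in parallel with the 786 kΩ load: 116.2 kΩ.
V_A = 8.28 × 116.2/(4.70 + 116.2) = 7.96 V.

V ≈ 7.96 V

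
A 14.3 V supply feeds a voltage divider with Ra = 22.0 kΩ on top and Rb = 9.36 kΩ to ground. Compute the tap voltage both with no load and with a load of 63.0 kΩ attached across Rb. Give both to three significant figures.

Unloaded: 4.27 V; loaded: 3.87 V

Open-circuit: V = 14.3 × 9.36/(22.0 + 9.36) = 4.27 V.
With the load, Rb becomes Rb‖R_L = 8.149 kΩ, so V = 14.3 × 8.149/30.15 = 3.87 V.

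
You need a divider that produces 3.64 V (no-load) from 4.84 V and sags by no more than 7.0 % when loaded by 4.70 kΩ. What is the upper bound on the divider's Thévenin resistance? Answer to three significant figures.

Loading drop = R_th/(R_th + R_L) ≤ 0.0700, so R_th ≤ R_L · ε/(1−ε) = 4.70 kΩ × 0.0700/0.9300 = 354 Ω.

R_th ≤ 354 Ω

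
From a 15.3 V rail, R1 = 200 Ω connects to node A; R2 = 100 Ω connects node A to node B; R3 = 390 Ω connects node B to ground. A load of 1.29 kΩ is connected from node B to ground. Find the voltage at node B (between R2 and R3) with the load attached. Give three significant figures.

V ≈ 7.64 V

At node B, R3 is in parallel with the load: R3‖R_L = 299.5 Ω.
Below node A the resistance is R2 + (R3‖R_L) = 399.5 Ω, so V_A = 15.3 × 399.5/599.5 = 10.20 V.
Then V_B = V_A × (R3‖R_L)/(R2 + R3‖R_L) = 10.20 × 299.5/399.5 = 7.64 V.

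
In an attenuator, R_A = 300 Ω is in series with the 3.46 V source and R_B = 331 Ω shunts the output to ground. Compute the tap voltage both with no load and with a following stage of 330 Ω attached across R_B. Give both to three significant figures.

Unloaded: 1.81 V; loaded: 1.23 V

Open-circuit: V = 3.46 × 331/(300 + 331) = 1.81 V.
With the load, R_B becomes R_B‖R_L = 165.2 Ω, so V = 3.46 × 165.2/465.2 = 1.23 V.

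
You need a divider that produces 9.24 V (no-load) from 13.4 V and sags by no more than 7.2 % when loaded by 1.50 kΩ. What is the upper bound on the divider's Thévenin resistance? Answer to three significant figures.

R_th ≤ 116 Ω

Loading drop = R_th/(R_th + R_L) ≤ 0.0720, so R_th ≤ R_L · ε/(1−ε) = 1.50 kΩ × 0.0720/0.9280 = 116 Ω.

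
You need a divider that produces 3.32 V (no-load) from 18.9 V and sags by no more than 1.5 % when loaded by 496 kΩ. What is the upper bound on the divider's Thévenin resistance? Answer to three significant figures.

Loading drop = R_th/(R_th + R_L) ≤ 0.0150, so R_th ≤ R_L · ε/(1−ε) = 496 kΩ × 0.0150/0.9850 = 7.55 kΩ.
(Any R1, R2 with R2/(R1+R2) = 0.176 and R1‖R2 ≤ 7.55 kΩ will meet the spec.)

R_th ≤ 7.55 kΩ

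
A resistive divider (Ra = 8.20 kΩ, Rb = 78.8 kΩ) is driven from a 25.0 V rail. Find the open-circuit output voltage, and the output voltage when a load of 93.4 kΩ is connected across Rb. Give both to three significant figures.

Unloaded: 22.6 V; loaded: 21.0 V

Open-circuit: V = 25.0 × 78.8/(8.20 + 78.8) = 22.6 V.
With the load, Rb becomes Rb‖R_L = 42.74 kΩ, so V = 25.0 × 42.74/50.94 = 21.0 V.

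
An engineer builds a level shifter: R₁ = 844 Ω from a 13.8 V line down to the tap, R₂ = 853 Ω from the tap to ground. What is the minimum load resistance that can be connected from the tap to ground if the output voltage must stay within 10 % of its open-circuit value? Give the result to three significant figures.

R_L(min) ≈ 3.82 kΩ

Output resistance R_th = R₁‖R₂ = (844 × 853)/1697 = 424.2 Ω.
The fractional drop is R_th/(R_th + R_L); requiring this ≤ 0.100 gives R_L ≥ R_th(1/0.100 − 1) = 424.2 × 9.000 = 3.82 kΩ.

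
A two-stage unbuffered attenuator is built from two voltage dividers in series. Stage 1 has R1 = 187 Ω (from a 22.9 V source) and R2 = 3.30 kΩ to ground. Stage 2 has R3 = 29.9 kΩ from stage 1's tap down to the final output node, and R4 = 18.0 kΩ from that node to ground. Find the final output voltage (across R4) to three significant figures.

V_out ≈ 8.11 V

Stage 2 presents R3+R4 = 47900 Ω as a load on stage 1's tap.
Stage 1's lower leg becomes R2‖(R3+R4) = 3087 Ω, so V_mid = 22.9 × 3087/3274 = 21.59 V.
Stage 2 is itself unloaded: V_out = V_mid × R4/(R3+R4) = 21.59 × 18000/47900 = 8.11 V.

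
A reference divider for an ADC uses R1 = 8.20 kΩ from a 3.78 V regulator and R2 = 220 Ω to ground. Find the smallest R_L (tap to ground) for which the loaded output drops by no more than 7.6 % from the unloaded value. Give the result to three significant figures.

R_L(min) ≈ 2.60 kΩ

Output resistance R_th = R1‖R2 = (8200 × 220)/8420 = 214.3 Ω.
The fractional drop is R_th/(R_th + R_L); requiring this ≤ 0.0760 gives R_L ≥ R_th(1/0.0760 − 1) = 214.3 × 12.16 = 2.60 kΩ.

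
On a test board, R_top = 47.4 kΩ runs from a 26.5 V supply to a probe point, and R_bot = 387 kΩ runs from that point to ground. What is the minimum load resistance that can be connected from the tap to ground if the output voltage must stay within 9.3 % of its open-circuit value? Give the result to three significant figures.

R_L(min) ≈ 412 kΩ

Output resistance R_th = R_top‖R_bot = (47.4 × 387)/434.4 = 42.23 kΩ.
The fractional drop is R_th/(R_th + R_L); requiring this ≤ 0.0930 gives R_L ≥ R_th(1/0.0930 − 1) = 42.23 × 9.753 = 412 kΩ.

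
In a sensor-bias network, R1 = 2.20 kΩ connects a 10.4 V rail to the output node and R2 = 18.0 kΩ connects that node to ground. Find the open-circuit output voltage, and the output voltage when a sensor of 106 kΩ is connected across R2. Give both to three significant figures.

Open-circuit: V = 10.4 × 18.0/(2.20 + 18.0) = 9.27 V.
With the load, R2 becomes R2‖R_L = 15.39 kΩ, so V = 10.4 × 15.39/17.59 = 9.10 V.

Unloaded: 9.27 V; loaded: 9.10 V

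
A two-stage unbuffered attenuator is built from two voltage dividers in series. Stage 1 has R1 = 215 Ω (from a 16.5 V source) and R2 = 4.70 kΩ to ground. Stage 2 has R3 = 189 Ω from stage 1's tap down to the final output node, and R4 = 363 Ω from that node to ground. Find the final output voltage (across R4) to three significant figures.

Stage 2 presents R3+R4 = 552.0 Ω as a load on stage 1's tap.
Stage 1's lower leg becomes R2‖(R3+R4) = 494.0 Ω, so V_mid = 16.5 × 494.0/709.0 = 11.50 V.
Stage 2 is itself unloaded: V_out = V_mid × R4/(R3+R4) = 11.50 × 363/552.0 = 7.56 V.

V_out ≈ 7.56 V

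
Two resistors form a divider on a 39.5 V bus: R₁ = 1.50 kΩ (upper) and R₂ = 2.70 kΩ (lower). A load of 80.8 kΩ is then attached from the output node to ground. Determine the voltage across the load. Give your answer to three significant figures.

The load sits in parallel with R₂: R₂‖R_L = (2.70 × 80.8) / (2.70 + 80.8) = 2.613 kΩ.
V_out = 39.5 × 2.613 / (1.50 + 2.613) = 39.5 × 2.613/4.113 = 25.1 V.

V_out ≈ 25.1 V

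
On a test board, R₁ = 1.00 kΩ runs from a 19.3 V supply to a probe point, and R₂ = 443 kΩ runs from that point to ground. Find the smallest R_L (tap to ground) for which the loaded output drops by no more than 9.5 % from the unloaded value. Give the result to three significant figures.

Output resistance R_th = R₁‖R₂ = (1000 × 443000)/444000 = 997.7 Ω.
The fractional drop is R_th/(R_th + R_L); requiring this ≤ 0.0950 gives R_L ≥ R_th(1/0.0950 − 1) = 997.7 × 9.526 = 9.50 kΩ.

R_L(min) ≈ 9.50 kΩ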